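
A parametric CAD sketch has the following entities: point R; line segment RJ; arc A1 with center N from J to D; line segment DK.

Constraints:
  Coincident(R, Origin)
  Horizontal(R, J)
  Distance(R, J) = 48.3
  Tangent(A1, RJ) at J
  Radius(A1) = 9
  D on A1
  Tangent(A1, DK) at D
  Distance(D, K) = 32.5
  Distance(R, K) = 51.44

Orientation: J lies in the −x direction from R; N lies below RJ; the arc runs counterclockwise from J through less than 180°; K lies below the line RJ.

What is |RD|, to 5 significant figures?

57.011

Checks: |RJ| = 48.30 ✓; |ND| = 9.000 ✓; ∠(ND, DK) = 90.00° ✓; |DK| = 32.50 ✓; |RK| = 51.44 ✓.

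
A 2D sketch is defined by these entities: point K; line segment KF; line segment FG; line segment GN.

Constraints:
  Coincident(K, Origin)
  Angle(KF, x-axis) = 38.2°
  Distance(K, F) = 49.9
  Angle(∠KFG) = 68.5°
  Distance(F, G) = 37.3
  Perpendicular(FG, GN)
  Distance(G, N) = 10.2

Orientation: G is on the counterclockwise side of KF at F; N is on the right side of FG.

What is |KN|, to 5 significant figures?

59.734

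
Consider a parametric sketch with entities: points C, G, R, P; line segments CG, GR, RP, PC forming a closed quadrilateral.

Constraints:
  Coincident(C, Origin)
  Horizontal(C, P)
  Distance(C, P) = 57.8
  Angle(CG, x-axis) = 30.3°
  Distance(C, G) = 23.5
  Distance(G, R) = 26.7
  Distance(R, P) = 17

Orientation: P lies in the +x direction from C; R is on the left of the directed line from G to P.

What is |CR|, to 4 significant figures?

48.75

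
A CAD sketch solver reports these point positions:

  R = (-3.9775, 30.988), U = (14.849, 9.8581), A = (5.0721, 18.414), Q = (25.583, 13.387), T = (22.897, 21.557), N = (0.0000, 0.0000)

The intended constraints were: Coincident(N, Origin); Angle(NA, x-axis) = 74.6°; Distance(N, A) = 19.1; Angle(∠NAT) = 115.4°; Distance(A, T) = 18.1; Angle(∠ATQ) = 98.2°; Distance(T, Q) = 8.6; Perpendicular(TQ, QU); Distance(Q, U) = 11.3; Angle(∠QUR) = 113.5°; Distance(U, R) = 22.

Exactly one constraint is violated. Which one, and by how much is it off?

Distance(U, R) = 22 — off by 6.30.

N = (0.00, 0.00) ✓; NA at 74.60° ✓; |NA| = 19.10 ✓; ∠NAT = 115.4° ✓; |AT| = 18.10 ✓; ∠ATQ = 98.20° ✓; |TQ| = 8.600 ✓; ∠(TQ, QU) = 90.00° ✓; |QU| = 11.30 ✓; ∠QUR = 113.5° ✓; |UR| = 28.30 ✗.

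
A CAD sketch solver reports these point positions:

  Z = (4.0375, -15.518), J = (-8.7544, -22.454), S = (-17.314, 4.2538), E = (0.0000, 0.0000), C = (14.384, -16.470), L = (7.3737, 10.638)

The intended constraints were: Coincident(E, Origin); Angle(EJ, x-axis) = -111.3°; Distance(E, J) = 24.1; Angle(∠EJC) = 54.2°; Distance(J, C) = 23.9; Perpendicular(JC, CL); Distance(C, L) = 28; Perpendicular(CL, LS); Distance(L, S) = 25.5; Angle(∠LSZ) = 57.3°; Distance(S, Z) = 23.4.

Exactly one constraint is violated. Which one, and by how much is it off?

Distance(S, Z) = 23.4 — off by 5.70.

E = (0.00, 0.00) ✓; EJ at -111.3° ✓; |EJ| = 24.10 ✓; ∠EJC = 54.20° ✓; |JC| = 23.90 ✓; ∠(JC, CL) = 90.00° ✓; |CL| = 28.00 ✓; ∠(CL, LS) = 90.00° ✓; |LS| = 25.50 ✓; ∠LSZ = 57.30° ✓; |SZ| = 29.10 ✗.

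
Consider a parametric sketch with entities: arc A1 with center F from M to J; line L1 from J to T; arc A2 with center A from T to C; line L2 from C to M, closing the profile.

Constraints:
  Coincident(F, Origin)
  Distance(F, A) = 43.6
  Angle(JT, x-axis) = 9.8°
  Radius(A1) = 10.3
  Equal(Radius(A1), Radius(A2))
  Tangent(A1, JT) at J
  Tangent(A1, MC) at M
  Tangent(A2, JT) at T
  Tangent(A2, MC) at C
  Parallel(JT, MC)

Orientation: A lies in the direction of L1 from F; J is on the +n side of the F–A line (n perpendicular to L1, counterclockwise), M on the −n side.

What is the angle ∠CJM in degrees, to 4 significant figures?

64.71°

The slot axis is L1's direction at 9.8°, so u = (cos 9.8°, sin 9.8°) = (0.9854, 0.1702) and n = (−sin 9.8°, cos 9.8°) = (-0.1702, 0.9854). F is at the origin and A lies 43.6 along u from F, so A = 43.6·u = (42.96, 7.421). Tangency of A1 to both parallel lines with radius 10.3 puts J and M at F ± 10.3·n: J = (-1.753, 10.15), M = (1.753, -10.15). Equal radii place T and C the same way about A: T = A + 10.3·n = (41.21, 17.57), C = A − 10.3·n = (44.72, -2.729). Then cos ∠CJM = JC·JM / (|JC||JM|), giving 64.71°.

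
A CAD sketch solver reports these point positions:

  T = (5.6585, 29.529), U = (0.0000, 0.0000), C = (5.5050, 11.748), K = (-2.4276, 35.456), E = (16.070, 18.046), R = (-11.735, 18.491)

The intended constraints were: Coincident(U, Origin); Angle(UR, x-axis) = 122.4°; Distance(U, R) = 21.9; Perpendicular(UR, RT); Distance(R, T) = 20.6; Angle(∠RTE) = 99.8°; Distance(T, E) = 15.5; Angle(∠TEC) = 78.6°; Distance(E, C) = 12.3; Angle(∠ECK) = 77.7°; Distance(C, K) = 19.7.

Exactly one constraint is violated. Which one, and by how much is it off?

Distance(C, K) = 19.7 — off by 5.30.

U = (0.00, 0.00) ✓; UR at 122.4° ✓; |UR| = 21.90 ✓; ∠(UR, RT) = 90.00° ✓; |RT| = 20.60 ✓; ∠RTE = 99.80° ✓; |TE| = 15.50 ✓; ∠TEC = 78.60° ✓; |EC| = 12.30 ✓; ∠ECK = 77.70° ✓; |CK| = 25.00 ✗.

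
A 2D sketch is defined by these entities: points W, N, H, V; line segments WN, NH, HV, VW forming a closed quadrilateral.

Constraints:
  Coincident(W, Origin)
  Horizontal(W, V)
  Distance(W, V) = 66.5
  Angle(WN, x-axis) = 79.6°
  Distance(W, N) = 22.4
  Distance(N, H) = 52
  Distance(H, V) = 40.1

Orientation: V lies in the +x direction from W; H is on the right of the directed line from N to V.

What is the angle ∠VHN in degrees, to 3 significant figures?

91.0°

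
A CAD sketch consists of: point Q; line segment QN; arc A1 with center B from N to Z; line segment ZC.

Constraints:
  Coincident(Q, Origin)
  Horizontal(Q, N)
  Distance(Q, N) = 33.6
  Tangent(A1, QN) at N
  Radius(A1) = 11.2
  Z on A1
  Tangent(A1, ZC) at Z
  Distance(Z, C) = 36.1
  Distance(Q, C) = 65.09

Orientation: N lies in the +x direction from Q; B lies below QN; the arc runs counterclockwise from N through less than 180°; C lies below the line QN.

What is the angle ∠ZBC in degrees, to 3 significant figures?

72.8°

Checks: Q = (0.00, 0.00) ✓; |BZ| = 11.20 ✓; ∠(BZ, ZC) = 90.00° ✓; |ZC| = 36.10 ✓; |QC| = 65.09 ✓.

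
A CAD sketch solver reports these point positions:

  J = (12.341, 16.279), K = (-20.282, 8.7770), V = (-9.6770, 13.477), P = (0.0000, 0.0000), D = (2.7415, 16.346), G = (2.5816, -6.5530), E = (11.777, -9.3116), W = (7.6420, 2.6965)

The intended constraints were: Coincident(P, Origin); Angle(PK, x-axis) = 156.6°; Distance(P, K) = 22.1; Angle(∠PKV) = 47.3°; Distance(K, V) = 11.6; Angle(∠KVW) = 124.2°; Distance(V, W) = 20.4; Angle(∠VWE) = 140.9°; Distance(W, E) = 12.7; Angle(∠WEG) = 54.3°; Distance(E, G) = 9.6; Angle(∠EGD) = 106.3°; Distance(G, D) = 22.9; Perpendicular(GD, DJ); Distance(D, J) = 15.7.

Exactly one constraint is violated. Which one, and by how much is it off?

Distance(D, J) = 15.7 — off by 6.10.

P = (0.00, 0.00) ✓; PK at 156.6° ✓; |PK| = 22.10 ✓; ∠PKV = 47.30° ✓; |KV| = 11.60 ✓; ∠KVW = 124.2° ✓; |VW| = 20.40 ✓; ∠VWE = 140.9° ✓; |WE| = 12.70 ✓; ∠WEG = 54.30° ✓; |EG| = 9.600 ✓; ∠EGD = 106.3° ✓; |GD| = 22.90 ✓; ∠(GD, DJ) = 90.00° ✓; |DJ| = 9.600 ✗.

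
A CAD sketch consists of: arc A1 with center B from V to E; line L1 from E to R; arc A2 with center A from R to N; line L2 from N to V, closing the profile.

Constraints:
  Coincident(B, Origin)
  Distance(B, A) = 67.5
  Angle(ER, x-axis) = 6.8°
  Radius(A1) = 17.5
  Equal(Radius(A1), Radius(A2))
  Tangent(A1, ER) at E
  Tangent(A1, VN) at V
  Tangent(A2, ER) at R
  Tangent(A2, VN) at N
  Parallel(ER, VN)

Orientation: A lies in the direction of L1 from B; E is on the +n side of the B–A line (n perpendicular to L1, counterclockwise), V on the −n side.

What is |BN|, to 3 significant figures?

69.7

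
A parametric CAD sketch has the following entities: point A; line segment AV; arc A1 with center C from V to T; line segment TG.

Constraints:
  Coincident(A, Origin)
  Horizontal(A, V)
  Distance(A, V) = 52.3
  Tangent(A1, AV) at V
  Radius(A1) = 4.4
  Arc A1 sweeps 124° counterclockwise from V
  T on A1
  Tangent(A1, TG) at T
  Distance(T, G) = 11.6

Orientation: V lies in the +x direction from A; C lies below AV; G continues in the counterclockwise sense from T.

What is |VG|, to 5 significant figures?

16.720

A is at the origin; AV is horizontal with |AV| = 52.3 and V on the +x side, so V = (52.300, 0.0000). A1 meets AV tangentially, so CV is at right angles to AV, so C = V + (0, -4.4) = (52.300, -4.4000). On A1, V sits at bearing 90° from C; a 124° counterclockwise sweep puts T at bearing 214°, so T = C + 4.4·(cos 214°, sin 214°) = (48.652, -6.8604). The tangent condition forces CT to be normal to TG, so TG runs along (−sin 214°, cos 214°); with |TG| = 11.6, G = (55.139, -16.477). Then |VG| = |G − V| = 16.720.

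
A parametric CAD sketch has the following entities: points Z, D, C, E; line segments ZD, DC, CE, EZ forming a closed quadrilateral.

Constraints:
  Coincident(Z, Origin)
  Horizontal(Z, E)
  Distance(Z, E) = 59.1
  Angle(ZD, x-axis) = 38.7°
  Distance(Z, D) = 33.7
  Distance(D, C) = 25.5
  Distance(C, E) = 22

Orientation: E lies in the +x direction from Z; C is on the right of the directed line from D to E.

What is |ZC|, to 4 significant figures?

37.24

Checks: Z = (0.00, 0.00) ✓; |DC| = 25.50 ✓; |CE| = 22.00 ✓.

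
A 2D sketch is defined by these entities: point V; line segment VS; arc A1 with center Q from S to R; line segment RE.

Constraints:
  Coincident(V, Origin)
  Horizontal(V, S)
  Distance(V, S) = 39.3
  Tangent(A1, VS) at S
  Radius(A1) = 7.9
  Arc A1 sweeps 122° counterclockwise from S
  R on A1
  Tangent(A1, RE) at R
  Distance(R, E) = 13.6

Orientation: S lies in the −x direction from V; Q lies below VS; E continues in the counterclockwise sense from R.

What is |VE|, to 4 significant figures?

45.42

V is at the origin; VS is horizontal with |VS| = 39.3 and S on the −x side, so S = (-39.30, 0.000). The tangent condition forces QS to be normal to VS, so Q = S + (0, -7.9) = (-39.30, -7.900). On A1, S sits at bearing 90° from Q; a 122° counterclockwise sweep puts R at bearing 212°, so R = Q + 7.9·(cos 212°, sin 212°) = (-46.00, -12.09). Since A1 is tangent to RE there, QR ⟂ RE, so RE runs along (−sin 212°, cos 212°); with |RE| = 13.6, E = (-38.79, -23.62). Then |VE| = |E − V| = 45.42.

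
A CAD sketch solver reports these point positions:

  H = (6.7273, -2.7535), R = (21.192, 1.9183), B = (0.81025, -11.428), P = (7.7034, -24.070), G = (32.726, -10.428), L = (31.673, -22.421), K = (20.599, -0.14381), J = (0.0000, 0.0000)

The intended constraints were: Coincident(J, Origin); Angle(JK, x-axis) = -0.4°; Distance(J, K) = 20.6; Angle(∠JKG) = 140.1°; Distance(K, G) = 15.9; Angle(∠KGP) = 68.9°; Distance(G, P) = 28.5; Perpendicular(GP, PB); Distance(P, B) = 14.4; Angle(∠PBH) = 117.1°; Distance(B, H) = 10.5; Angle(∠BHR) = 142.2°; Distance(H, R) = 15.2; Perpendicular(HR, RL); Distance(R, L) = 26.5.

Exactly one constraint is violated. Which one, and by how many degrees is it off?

Perpendicular(HR, RL) — off by 5.40°.

J = (0.00, 0.00) ✓; JK at -0.4000° ✓; |JK| = 20.60 ✓; ∠JKG = 140.1° ✓; |KG| = 15.90 ✓; ∠KGP = 68.90° ✓; |GP| = 28.50 ✓; ∠(GP, PB) = 90.00° ✓; |PB| = 14.40 ✓; ∠PBH = 117.1° ✓; |BH| = 10.50 ✓; ∠BHR = 142.2° ✓; |HR| = 15.20 ✓; ∠(HR, RL) = 84.60° ✗; |RL| = 26.50 ✓.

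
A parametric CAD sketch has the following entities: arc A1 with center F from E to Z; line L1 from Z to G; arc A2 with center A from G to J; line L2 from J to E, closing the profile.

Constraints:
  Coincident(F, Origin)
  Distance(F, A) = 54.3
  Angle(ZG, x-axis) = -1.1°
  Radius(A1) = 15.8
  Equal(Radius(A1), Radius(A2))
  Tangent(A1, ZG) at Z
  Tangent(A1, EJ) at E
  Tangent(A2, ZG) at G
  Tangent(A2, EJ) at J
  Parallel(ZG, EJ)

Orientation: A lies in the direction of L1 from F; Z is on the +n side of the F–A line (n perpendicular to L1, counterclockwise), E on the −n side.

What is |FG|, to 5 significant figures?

56.552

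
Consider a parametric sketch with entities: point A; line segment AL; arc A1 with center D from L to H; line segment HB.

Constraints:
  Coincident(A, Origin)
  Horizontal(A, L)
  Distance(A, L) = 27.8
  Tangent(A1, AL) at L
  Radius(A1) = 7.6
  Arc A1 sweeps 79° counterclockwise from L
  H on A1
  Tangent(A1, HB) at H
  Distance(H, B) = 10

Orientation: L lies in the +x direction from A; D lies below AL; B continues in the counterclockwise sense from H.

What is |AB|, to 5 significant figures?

24.385

A is at the origin; A and L share the same y with |AL| = 27.8 and L on the +x side, so L = (27.800, 0.0000). Since A1 is tangent to AL there, DL ⟂ AL, so D = L + (0, -7.6) = (27.800, -7.6000). On A1, L sits at bearing 90° from D; a 79° counterclockwise sweep puts H at bearing 169°, so H = D + 7.6·(cos 169°, sin 169°) = (20.340, -6.1499). A1 meets HB tangentially, so DH is at right angles to HB, so HB runs along (−sin 169°, cos 169°); with |HB| = 10.0, B = (18.432, -15.966). Then |AB| = |B − A| = 24.385.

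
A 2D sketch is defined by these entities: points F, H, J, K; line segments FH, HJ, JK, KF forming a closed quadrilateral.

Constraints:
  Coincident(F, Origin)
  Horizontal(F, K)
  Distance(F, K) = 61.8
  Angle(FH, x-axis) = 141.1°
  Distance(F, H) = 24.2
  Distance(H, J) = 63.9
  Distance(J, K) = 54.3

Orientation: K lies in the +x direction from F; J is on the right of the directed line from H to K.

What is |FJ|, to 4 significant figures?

40.71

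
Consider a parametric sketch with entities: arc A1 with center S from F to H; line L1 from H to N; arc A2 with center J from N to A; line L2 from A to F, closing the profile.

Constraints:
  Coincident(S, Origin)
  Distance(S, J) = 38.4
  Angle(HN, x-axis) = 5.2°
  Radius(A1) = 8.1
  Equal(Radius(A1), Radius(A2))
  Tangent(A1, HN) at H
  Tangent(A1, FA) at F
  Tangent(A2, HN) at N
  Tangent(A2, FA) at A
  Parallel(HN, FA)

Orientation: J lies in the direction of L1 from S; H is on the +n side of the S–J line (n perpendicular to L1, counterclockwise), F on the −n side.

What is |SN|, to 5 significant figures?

39.245

The slot axis is L1's direction at 5.2°, so u = (cos 5.2°, sin 5.2°) = (0.99588, 0.090633) and n = (−sin 5.2°, cos 5.2°) = (-0.090633, 0.99588). S is at the origin and J lies 38.4 along u from S, so J = 38.4·u = (38.242, 3.4803). Tangency of A1 to both parallel lines with radius 8.1 puts H and F at S ± 8.1·n: H = (-0.73412, 8.0667), F = (0.73412, -8.0667). Equal radii place N and A the same way about J: N = J + 8.1·n = (37.508, 11.547), A = J − 8.1·n = (38.976, -4.5864). Then |SN| = |N − S| = 39.245.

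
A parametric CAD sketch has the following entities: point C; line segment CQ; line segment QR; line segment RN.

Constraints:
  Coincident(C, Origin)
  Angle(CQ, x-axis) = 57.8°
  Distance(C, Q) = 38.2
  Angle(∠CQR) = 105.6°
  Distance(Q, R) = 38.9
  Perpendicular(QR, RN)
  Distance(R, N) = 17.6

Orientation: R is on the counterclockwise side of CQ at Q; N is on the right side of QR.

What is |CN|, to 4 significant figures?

73.32

∠CQR = 105.6°, so QR runs at 57.8° + (180° − 105.6°) = 132.2° from the x-axis; with |QR| = 38.9, R = Q + 38.9·(cos 132.2°, sin 132.2°) = (-5.774, 61.14). The perpendicularity gives RN at right angles to QR; with |RN| = 17.6 on the right of QR, N = R + 17.6·(0.7408, 0.6717) = (7.264, 72.96). Then |CN| = |N − C| = 73.32.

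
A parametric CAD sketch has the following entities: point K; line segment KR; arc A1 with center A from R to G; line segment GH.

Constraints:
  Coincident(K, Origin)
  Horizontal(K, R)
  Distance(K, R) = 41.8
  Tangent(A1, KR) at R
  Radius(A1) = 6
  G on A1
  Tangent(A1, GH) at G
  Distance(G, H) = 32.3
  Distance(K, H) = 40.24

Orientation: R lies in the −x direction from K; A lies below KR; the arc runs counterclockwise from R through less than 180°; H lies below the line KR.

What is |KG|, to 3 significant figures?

47.2

K is at the origin; K and R share the same y with |KR| = 41.8 and R on the −x side, so R = (-41.8, 0.00). Tangency of A1 to KR means the radius AR is perpendicular to KR, so A = R + (0, -6) = (-41.8, -6.00). Since AG ⟂ GH (tangency), |AH| = √(6.0² + 32.3²) = 32.9 regardless of where G sits on A1. So H lies on both circle(K, 40.24) and circle(A, 32.9); the below-KR intersection is H = (-23.1, -33.0). G is the foot of the tangent from H: G = (-46.0, -10.3).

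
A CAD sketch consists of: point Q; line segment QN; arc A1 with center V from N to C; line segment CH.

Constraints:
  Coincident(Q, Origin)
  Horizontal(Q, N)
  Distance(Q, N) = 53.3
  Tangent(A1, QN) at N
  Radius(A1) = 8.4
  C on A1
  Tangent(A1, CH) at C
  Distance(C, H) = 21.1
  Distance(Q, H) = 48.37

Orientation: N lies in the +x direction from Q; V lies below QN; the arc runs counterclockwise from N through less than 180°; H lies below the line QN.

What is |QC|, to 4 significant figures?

45.59

Checks: Q = (0.00, 0.00) ✓; Q.y = 0.00, N.y = 0.00 ✓; |VC| = 8.400 ✓; ∠(VC, CH) = 90.00° ✓; |CH| = 21.10 ✓; |QH| = 48.37 ✓.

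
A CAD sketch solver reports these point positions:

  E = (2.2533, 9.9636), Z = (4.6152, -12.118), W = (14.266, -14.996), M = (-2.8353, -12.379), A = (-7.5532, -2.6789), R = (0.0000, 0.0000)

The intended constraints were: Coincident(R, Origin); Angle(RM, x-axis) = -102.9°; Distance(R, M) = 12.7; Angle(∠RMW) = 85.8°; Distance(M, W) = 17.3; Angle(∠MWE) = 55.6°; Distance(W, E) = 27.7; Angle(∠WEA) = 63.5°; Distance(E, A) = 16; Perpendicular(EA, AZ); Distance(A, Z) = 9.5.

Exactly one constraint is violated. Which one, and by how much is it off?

Distance(A, Z) = 9.5 — off by 5.90.

R = (0.00, 0.00) ✓; RM at -102.9° ✓; |RM| = 12.70 ✓; ∠RMW = 85.80° ✓; |MW| = 17.30 ✓; ∠MWE = 55.60° ✓; |WE| = 27.70 ✓; ∠WEA = 63.50° ✓; |EA| = 16.00 ✓; ∠(EA, AZ) = 90.00° ✓; |AZ| = 15.40 ✗.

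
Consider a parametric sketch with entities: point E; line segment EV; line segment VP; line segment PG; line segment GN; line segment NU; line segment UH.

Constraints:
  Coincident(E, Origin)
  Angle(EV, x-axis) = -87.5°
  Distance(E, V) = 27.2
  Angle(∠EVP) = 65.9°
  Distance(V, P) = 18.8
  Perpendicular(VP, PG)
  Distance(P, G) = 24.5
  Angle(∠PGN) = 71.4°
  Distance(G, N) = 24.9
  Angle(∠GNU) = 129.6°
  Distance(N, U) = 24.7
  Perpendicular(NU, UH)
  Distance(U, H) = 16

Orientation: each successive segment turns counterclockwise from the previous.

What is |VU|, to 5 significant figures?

15.120

∠PGN = 71.4° gives GN at -134.80° from the x-axis; with |GN| = 24.9, N = (-10.519, -14.518). ∠GNU = 129.6° gives NU at -84.400° from the x-axis; with |NU| = 24.7, U = (-8.1086, -39.100). Then |VU| = |U − V| = 15.120.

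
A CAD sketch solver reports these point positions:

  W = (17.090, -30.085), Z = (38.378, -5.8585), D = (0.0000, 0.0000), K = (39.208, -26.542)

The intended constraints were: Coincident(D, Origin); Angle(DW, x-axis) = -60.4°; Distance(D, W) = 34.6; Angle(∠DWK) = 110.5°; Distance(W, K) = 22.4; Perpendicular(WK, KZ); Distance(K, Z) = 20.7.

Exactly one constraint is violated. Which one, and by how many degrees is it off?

Perpendicular(WK, KZ) — off by 6.80°.

D = (0.00, 0.00) ✓; DW at -60.40° ✓; |DW| = 34.60 ✓; ∠DWK = 110.5° ✓; |WK| = 22.40 ✓; ∠(WK, KZ) = 83.20° ✗; |KZ| = 20.70 ✓.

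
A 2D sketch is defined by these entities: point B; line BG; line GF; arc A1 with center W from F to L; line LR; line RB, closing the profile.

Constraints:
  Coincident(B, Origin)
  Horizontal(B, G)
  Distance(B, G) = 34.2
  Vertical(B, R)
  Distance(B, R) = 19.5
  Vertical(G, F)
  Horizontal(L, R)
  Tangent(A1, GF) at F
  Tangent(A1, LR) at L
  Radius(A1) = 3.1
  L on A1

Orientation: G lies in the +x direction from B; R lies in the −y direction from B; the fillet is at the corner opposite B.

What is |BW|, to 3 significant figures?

35.2

B is at the origin; BG is horizontal with |BG| = 34.2 and G on the +x side, so G = (34.2, 0.00). B and R share the same x with |BR| = 19.5 and R on the −y side, so R = (0.00, -19.5). The virtual corner opposite B is at (34.2, -19.5). Tangency of A1 to GF means the radius WF is perpendicular to GF and since A1 is tangent to LR there, WL ⟂ LR, with radius 3.1, so the center W sits 3.1 in from both sides at W = (31.1, -16.4). Then |BW| = |W − B| = 35.2.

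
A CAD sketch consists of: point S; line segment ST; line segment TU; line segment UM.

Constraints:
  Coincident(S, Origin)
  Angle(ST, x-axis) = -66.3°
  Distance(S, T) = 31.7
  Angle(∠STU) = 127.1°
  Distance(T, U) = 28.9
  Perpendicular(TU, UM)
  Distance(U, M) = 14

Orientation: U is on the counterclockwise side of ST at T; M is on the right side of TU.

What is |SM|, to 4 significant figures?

62.04

S is at the origin; ST runs at -66.3° with length 31.7, so T = 31.7·(cos -66.3°, sin -66.3°) = (12.74, -29.03). ∠STU = 127.1°, so TU runs at -66.3° + (180° − 127.1°) = -13.40° from the x-axis; with |TU| = 28.9, U = T + 28.9·(cos -13.40°, sin -13.40°) = (40.85, -35.72). The perpendicularity gives UM at right angles to TU; with |UM| = 14.0 on the right of TU, M = U + 14.0·(-0.2317, -0.9728) = (37.61, -49.34). Then |SM| = |M − S| = 62.04.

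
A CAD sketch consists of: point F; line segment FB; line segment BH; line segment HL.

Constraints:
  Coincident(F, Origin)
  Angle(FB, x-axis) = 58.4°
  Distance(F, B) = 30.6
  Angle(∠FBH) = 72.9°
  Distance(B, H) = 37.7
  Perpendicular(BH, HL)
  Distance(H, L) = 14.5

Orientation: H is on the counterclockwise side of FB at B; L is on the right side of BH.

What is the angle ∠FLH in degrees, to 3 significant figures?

33.3°

F is at the origin; FB runs at 58.4° with length 30.6, so B = 30.6·(cos 58.4°, sin 58.4°) = (16.0, 26.1). ∠FBH = 72.9°, so BH runs at 58.4° + (180° − 72.9°) = 166° from the x-axis; with |BH| = 37.7, H = B + 37.7·(cos 166°, sin 166°) = (-20.5, 35.5). BH ⟂ HL; with |HL| = 14.5 on the right of BH, L = H + 14.5·(0.250, 0.968) = (-16.8, 49.5). Then cos ∠FLH = LF·LH / (|LF||LH|), giving 33.3°.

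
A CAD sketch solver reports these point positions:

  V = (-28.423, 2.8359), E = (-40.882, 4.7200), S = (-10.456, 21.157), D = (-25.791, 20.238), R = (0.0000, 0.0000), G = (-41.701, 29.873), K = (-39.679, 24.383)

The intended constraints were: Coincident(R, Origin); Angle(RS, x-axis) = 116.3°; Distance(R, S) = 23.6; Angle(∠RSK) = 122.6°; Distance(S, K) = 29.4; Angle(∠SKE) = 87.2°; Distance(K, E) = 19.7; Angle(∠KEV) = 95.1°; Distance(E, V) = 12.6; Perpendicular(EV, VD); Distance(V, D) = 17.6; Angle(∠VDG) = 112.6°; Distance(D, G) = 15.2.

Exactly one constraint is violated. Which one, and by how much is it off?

Distance(D, G) = 15.2 — off by 3.40.

R = (0.00, 0.00) ✓; RS at 116.3° ✓; |RS| = 23.60 ✓; ∠RSK = 122.6° ✓; |SK| = 29.40 ✓; ∠SKE = 87.20° ✓; |KE| = 19.70 ✓; ∠KEV = 95.10° ✓; |EV| = 12.60 ✓; ∠(EV, VD) = 90.00° ✓; |VD| = 17.60 ✓; ∠VDG = 112.6° ✓; |DG| = 18.60 ✗.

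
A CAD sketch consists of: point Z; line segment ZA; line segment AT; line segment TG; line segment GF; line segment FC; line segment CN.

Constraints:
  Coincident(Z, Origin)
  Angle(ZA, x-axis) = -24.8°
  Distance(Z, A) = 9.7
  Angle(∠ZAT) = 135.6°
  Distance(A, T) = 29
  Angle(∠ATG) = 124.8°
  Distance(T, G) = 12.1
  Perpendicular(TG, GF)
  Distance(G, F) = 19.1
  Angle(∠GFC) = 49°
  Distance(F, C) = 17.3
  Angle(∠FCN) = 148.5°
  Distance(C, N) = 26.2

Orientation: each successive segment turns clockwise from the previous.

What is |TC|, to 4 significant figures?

7.809

Z is at the origin; ZA runs at -24.8° with length 9.7, so A = (8.805, -4.069). ∠ZAT = 135.6° gives AT at -69.20° from the x-axis; with |AT| = 29.0, T = (19.10, -31.18). ∠ATG = 124.8° gives TG at -124.4° from the x-axis; with |TG| = 12.1, G = (12.27, -41.16). TG ⟂ GF, so GF runs at 145.6°; with |GF| = 19.1, F = (-3.492, -30.37). ∠GFC = 49.0° gives FC at 14.60° from the x-axis; with |FC| = 17.3, C = (13.25, -26.01). Then |TC| = |C − T| = 7.809.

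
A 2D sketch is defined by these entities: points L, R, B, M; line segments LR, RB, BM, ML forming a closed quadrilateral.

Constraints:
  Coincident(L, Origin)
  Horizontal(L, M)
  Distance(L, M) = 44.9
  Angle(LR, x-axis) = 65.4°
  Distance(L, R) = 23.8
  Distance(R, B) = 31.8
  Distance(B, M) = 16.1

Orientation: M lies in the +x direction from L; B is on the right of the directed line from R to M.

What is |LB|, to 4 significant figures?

29.44

L is at the origin; LM is horizontal with |LM| = 44.9 and M in +x, so M = (44.9, 0). LR runs at 65.4° with |LR| = 23.8, so R = (9.907, 21.64). B is determined by |RB| = 31.8 and |BM| = 16.1 together: it lies at the intersection of circle(R, 31.8) and circle(M, 16.1). With |RM| = 41.14, the foot of the radical line on RM is 29.71 from R and the perpendicular offset is √(31.8² − 29.71²) = 11.34. Taking the right-of-RM solution: B = (29.21, -3.629).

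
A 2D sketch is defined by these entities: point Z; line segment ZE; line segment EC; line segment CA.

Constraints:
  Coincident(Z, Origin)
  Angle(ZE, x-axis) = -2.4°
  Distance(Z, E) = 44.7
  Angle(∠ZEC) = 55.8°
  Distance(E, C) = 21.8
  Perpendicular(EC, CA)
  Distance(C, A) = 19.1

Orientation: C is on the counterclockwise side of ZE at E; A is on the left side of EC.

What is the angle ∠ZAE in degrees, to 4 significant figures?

141.8°

Z is at the origin; ZE runs at -2.4° with length 44.7, so E = 44.7·(cos -2.4°, sin -2.4°) = (44.66, -1.872). ∠ZEC = 55.8°, so EC runs at -2.4° + (180° − 55.8°) = 121.8° from the x-axis; with |EC| = 21.8, C = E + 21.8·(cos 121.8°, sin 121.8°) = (33.17, 16.66). EC is perpendicular to CA; with |CA| = 19.1 on the left of EC, A = C + 19.1·(-0.8499, -0.5270) = (16.94, 6.591). Then cos ∠ZAE = AZ·AE / (|AZ||AE|), giving 141.8°.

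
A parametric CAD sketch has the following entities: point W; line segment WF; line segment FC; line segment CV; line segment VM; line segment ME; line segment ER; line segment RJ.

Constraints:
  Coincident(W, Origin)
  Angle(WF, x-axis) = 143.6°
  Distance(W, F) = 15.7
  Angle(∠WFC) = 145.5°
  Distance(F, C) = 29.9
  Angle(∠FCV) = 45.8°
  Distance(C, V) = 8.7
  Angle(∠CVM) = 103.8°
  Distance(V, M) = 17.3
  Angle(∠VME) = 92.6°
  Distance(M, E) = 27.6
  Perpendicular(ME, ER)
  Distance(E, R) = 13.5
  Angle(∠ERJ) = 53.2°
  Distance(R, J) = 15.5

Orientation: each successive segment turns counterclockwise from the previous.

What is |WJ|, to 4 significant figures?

39.88

The perpendicularity gives ER at right angles to ME, so ER runs at -154.1°; with |ER| = 13.5, R = (-45.66, 31.06). ∠ERJ = 53.2° gives RJ at -27.30° from the x-axis; with |RJ| = 15.5, J = (-31.89, 23.95). Then |WJ| = |J − W| = 39.88.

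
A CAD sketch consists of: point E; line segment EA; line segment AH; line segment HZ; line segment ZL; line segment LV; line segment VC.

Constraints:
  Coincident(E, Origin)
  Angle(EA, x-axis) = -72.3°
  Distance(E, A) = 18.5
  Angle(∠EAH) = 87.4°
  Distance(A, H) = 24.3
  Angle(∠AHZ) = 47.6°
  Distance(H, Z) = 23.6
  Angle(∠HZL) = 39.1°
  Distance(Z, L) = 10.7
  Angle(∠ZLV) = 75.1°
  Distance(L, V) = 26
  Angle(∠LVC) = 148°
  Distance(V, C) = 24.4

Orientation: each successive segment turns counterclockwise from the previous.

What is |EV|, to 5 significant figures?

33.061

∠HZL = 39.1° gives ZL at -66.400° from the x-axis; with |ZL| = 10.7, L = (11.728, -8.1747). ∠ZLV = 75.1° gives LV at 38.500° from the x-axis; with |LV| = 26.0, V = (32.075, 8.0107). Then |EV| = |V − E| = 33.061.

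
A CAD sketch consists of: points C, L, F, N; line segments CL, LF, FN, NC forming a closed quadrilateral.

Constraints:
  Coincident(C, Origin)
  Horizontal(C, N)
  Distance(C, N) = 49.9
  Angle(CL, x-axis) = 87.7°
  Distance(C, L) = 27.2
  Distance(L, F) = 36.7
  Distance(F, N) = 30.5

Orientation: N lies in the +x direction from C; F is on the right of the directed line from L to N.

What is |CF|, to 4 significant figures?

20.22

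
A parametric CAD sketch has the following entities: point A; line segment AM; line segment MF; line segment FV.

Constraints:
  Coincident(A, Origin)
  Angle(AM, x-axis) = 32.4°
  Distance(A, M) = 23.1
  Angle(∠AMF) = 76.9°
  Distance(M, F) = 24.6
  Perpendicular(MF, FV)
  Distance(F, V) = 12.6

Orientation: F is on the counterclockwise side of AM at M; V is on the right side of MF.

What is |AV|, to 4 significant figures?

40.09

A is at the origin; AM runs at 32.4° with length 23.1, so M = 23.1·(cos 32.4°, sin 32.4°) = (19.50, 12.38). ∠AMF = 76.9°, so MF runs at 32.4° + (180° − 76.9°) = 135.5° from the x-axis; with |MF| = 24.6, F = M + 24.6·(cos 135.5°, sin 135.5°) = (1.958, 29.62). MF ⟂ FV; with |FV| = 12.6 on the right of MF, V = F + 12.6·(0.7009, 0.7133) = (10.79, 38.61). Then |AV| = |V − A| = 40.09.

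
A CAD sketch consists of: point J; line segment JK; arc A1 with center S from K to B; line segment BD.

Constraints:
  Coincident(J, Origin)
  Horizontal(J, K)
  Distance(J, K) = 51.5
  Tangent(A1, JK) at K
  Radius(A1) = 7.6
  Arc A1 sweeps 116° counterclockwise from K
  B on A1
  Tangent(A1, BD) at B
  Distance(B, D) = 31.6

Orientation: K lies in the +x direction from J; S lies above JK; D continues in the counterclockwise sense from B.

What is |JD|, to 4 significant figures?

59.38

On A1, K sits at bearing -90° from S; a 116° counterclockwise sweep puts B at bearing 26°, so B = S + 7.6·(cos 26°, sin 26°) = (58.33, 10.93). Since A1 is tangent to BD there, SB ⟂ BD, so BD runs along (−sin 26°, cos 26°); with |BD| = 31.6, D = (44.48, 39.33). Then |JD| = |D − J| = 59.38.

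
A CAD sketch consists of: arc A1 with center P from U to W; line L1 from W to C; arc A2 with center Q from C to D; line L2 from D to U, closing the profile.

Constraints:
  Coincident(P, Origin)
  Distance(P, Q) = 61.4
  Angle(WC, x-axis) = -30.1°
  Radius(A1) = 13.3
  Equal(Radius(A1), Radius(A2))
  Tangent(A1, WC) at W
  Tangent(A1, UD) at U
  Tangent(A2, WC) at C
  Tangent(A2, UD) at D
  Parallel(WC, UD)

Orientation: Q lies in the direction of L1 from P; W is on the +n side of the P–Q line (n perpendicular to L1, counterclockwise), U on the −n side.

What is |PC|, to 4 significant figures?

62.82

The slot axis is L1's direction at -30.1°, so u = (cos -30.1°, sin -30.1°) = (0.8652, -0.5015) and n = (−sin -30.1°, cos -30.1°) = (0.5015, 0.8652). P is at the origin and Q lies 61.4 along u from P, so Q = 61.4·u = (53.12, -30.79). Tangency of A1 to both parallel lines with radius 13.3 puts W and U at P ± 13.3·n: W = (6.670, 11.51), U = (-6.670, -11.51). Equal radii place C and D the same way about Q: C = Q + 13.3·n = (59.79, -19.29), D = Q − 13.3·n = (46.45, -42.30). Then |PC| = |C − P| = 62.82.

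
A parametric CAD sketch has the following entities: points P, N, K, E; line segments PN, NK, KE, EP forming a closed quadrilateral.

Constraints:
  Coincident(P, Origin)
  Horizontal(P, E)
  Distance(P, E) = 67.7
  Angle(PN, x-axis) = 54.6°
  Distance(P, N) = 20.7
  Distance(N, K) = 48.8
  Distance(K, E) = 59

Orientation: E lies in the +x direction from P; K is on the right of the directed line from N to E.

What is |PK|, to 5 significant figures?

36.274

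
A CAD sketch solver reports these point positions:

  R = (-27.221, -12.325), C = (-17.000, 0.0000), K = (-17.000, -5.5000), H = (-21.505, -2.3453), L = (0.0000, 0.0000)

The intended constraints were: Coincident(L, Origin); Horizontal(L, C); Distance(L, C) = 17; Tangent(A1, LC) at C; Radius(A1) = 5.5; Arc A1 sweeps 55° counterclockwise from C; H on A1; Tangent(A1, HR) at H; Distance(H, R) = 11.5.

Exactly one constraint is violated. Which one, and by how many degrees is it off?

Tangent(A1, HR) at H — off by 5.20°.

L = (0.00, 0.00) ✓; L.y = 0.00, C.y = 0.00 ✓; |LC| = 17.00 ✓; ∠(KC, CL) = 90.00° ✓; |KC| = 5.500 ✓; bearing(K→H) − bearing(K→C) = 55.00° ✓; |KH| = 5.500 ✓; ∠(KH, HR) = 84.80° ✗; |HR| = 11.50 ✓.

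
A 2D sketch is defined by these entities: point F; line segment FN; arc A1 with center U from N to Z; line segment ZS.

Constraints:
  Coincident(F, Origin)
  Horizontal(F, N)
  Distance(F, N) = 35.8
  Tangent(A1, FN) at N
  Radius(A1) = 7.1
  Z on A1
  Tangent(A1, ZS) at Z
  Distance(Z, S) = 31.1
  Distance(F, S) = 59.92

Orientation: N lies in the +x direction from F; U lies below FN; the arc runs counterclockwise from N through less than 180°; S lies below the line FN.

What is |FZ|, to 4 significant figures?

31.88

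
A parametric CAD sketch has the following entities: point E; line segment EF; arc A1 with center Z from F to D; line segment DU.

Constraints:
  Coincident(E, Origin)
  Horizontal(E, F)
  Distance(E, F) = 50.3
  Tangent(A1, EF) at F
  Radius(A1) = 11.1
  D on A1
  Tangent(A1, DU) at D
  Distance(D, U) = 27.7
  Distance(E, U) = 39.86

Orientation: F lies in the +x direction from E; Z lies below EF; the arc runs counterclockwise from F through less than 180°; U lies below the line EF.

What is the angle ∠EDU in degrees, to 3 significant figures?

67.6°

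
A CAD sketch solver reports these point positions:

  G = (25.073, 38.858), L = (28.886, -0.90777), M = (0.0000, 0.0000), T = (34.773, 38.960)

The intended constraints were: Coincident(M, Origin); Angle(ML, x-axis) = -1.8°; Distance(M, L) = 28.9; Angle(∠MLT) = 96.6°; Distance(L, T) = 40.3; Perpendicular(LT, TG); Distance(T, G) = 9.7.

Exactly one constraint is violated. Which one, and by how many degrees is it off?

Perpendicular(LT, TG) — off by 9.00°.

M = (0.00, 0.00) ✓; ML at -1.800° ✓; |ML| = 28.90 ✓; ∠MLT = 96.60° ✓; |LT| = 40.30 ✓; ∠(LT, TG) = 99.00° ✗; |TG| = 9.701 ✓.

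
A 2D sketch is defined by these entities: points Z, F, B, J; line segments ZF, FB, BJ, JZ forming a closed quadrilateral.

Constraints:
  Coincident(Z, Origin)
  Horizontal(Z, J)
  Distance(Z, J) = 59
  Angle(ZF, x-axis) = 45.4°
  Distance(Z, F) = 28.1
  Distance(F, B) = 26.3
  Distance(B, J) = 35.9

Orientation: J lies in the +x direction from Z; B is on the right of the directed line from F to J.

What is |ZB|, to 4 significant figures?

24.36

Z is at the origin; Z and J share the same y with |ZJ| = 59.0 and J in +x, so J = (59.0, 0). ZF runs at 45.4° with |ZF| = 28.1, so F = (19.73, 20.01). B is determined by |FB| = 26.3 and |BJ| = 35.9 together: it lies at the intersection of circle(F, 26.3) and circle(J, 35.9). With |FJ| = 44.07, the foot of the radical line on FJ is 15.26 from F and the perpendicular offset is √(26.3² − 15.26²) = 21.42. Taking the right-of-FJ solution: B = (23.61, -6.005).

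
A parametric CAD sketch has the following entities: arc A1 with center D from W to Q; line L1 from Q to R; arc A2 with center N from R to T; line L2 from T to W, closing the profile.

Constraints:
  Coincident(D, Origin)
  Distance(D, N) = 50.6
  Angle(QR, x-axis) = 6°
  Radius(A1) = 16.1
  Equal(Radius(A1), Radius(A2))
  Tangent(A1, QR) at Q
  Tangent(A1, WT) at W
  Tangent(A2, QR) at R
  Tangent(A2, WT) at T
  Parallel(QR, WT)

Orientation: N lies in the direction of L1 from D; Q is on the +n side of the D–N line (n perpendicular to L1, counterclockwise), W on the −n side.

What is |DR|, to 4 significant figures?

53.10

Tangency of A1 to both parallel lines with radius 16.1 puts Q and W at D ± 16.1·n: Q = (-1.683, 16.01), W = (1.683, -16.01). Equal radii place R and T the same way about N: R = N + 16.1·n = (48.64, 21.30), T = N − 16.1·n = (52.01, -10.72). Then |DR| = |R − D| = 53.10.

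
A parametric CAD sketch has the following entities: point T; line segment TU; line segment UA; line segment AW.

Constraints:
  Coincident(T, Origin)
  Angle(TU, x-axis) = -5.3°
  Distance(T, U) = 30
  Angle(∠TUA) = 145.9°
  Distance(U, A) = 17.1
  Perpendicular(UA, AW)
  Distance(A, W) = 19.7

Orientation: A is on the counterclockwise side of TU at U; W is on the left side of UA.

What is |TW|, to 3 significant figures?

42.0

T is at the origin; TU runs at -5.3° with length 30.0, so U = 30.0·(cos -5.3°, sin -5.3°) = (29.9, -2.77). ∠TUA = 145.9°, so UA runs at -5.3° + (180° − 145.9°) = 28.8° from the x-axis; with |UA| = 17.1, A = U + 17.1·(cos 28.8°, sin 28.8°) = (44.9, 5.47). The perpendicularity gives AW at right angles to UA; with |AW| = 19.7 on the left of UA, W = A + 19.7·(-0.482, 0.876) = (35.4, 22.7). Then |TW| = |W − T| = 42.0.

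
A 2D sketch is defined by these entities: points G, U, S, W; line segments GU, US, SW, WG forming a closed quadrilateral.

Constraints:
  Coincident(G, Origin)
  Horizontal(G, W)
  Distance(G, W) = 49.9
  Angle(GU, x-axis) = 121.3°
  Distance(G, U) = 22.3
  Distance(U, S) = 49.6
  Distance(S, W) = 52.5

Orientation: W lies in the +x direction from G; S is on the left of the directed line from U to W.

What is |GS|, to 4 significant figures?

55.93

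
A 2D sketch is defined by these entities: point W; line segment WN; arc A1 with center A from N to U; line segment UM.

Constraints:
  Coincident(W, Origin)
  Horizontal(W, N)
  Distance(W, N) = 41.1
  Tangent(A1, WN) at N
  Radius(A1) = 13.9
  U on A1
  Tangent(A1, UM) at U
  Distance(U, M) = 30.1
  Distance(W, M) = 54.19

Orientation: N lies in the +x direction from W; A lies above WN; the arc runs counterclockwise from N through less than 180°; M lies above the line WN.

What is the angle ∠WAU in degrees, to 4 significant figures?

154.3°

Checks: |AU| = 13.90 ✓; ∠(AU, UM) = 90.00° ✓; |UM| = 30.10 ✓; |WM| = 54.19 ✓.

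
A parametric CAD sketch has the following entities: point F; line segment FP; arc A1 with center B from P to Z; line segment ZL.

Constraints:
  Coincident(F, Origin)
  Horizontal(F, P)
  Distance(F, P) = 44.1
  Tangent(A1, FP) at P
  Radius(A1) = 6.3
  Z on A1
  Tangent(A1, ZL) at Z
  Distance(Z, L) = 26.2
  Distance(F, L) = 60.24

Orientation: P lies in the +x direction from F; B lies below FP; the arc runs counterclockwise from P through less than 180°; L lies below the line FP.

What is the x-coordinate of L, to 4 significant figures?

50.78

F is at the origin; FP is horizontal with |FP| = 44.1 and P on the +x side, so P = (44.10, 0.000). Since A1 is tangent to FP there, BP ⟂ FP, so B = P + (0, -6.3) = (44.10, -6.300). Since BZ ⟂ ZL (tangency), |BL| = √(6.3² + 26.2²) = 26.95 regardless of where Z sits on A1. So L lies on both circle(F, 60.24) and circle(B, 26.95); the below-FP intersection is L = (50.78, -32.41). Z is the foot of the tangent from L: Z = (38.53, -9.246).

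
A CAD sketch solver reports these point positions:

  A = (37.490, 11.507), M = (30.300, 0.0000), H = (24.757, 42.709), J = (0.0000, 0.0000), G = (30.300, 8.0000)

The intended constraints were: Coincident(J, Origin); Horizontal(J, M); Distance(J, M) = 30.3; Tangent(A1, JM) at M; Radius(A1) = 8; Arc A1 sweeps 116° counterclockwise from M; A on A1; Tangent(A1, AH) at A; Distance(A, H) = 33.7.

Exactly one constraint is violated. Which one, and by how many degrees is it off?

Tangent(A1, AH) at A — off by 3.80°.

J = (0.00, 0.00) ✓; J.y = 0.00, M.y = 0.00 ✓; |JM| = 30.30 ✓; ∠(GM, MJ) = 90.00° ✓; |GM| = 8.000 ✓; bearing(G→A) − bearing(G→M) = 116.0° ✓; |GA| = 8.000 ✓; ∠(GA, AH) = 93.80° ✗; |AH| = 33.70 ✓.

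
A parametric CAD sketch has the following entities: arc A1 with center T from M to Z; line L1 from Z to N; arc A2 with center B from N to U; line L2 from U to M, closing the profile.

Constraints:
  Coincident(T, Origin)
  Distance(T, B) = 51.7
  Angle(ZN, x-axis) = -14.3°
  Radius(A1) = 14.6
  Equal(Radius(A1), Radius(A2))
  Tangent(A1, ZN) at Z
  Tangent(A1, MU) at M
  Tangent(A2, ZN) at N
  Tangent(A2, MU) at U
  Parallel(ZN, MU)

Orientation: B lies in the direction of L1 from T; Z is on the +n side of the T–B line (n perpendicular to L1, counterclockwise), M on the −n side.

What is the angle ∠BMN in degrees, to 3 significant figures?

13.7°

The slot axis is L1's direction at -14.3°, so u = (cos -14.3°, sin -14.3°) = (0.969, -0.247) and n = (−sin -14.3°, cos -14.3°) = (0.247, 0.969). T is at the origin and B lies 51.7 along u from T, so B = 51.7·u = (50.1, -12.8). Tangency of A1 to both parallel lines with radius 14.6 puts Z and M at T ± 14.6·n: Z = (3.61, 14.1), M = (-3.61, -14.1). Equal radii place N and U the same way about B: N = B + 14.6·n = (53.7, 1.38), U = B − 14.6·n = (46.5, -26.9). Then cos ∠BMN = MB·MN / (|MB||MN|), giving 13.7°.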